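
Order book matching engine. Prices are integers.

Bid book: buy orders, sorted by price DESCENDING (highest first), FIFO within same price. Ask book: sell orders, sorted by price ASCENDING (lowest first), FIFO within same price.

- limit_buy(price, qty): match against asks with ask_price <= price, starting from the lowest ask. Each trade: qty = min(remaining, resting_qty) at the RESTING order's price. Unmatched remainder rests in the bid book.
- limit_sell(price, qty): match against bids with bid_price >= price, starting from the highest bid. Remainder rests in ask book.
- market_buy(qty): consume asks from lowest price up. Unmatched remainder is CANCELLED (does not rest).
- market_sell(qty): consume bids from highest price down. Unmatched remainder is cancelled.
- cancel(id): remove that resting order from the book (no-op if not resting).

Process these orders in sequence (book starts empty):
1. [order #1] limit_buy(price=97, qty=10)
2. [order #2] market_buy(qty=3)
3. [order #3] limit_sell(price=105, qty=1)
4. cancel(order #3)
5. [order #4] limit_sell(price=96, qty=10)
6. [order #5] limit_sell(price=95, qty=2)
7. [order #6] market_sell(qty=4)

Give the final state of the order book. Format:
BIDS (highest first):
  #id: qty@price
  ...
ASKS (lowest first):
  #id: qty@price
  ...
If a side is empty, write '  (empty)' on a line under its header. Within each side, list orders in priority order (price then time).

After op 1 [order #1] limit_buy(price=97, qty=10): fills=none; bids=[#1:10@97] asks=[-]
After op 2 [order #2] market_buy(qty=3): fills=none; bids=[#1:10@97] asks=[-]
After op 3 [order #3] limit_sell(price=105, qty=1): fills=none; bids=[#1:10@97] asks=[#3:1@105]
After op 4 cancel(order #3): fills=none; bids=[#1:10@97] asks=[-]
After op 5 [order #4] limit_sell(price=96, qty=10): fills=#1x#4:10@97; bids=[-] asks=[-]
After op 6 [order #5] limit_sell(price=95, qty=2): fills=none; bids=[-] asks=[#5:2@95]
After op 7 [order #6] market_sell(qty=4): fills=none; bids=[-] asks=[#5:2@95]

Answer: BIDS (highest first):
  (empty)
ASKS (lowest first):
  #5: 2@95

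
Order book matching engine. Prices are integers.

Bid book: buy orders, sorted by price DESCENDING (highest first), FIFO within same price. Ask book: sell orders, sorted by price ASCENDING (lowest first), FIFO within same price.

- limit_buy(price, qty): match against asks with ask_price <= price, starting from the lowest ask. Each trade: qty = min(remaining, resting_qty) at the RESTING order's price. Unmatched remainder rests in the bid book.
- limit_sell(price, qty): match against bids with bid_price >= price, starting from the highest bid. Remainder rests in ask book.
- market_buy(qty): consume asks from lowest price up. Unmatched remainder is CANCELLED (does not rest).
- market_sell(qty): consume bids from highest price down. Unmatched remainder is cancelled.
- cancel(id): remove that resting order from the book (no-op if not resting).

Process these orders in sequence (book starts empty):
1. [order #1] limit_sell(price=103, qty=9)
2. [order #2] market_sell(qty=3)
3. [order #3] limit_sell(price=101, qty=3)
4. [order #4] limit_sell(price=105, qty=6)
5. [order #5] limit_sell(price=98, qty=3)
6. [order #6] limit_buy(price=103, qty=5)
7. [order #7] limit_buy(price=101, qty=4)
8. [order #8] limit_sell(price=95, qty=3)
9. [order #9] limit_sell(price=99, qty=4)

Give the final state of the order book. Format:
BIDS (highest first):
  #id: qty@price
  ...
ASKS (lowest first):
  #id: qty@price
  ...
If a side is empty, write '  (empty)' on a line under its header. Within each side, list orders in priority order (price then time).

Answer: BIDS (highest first):
  (empty)
ASKS (lowest first):
  #9: 4@99
  #1: 9@103
  #4: 6@105

Derivation:
After op 1 [order #1] limit_sell(price=103, qty=9): fills=none; bids=[-] asks=[#1:9@103]
After op 2 [order #2] market_sell(qty=3): fills=none; bids=[-] asks=[#1:9@103]
After op 3 [order #3] limit_sell(price=101, qty=3): fills=none; bids=[-] asks=[#3:3@101 #1:9@103]
After op 4 [order #4] limit_sell(price=105, qty=6): fills=none; bids=[-] asks=[#3:3@101 #1:9@103 #4:6@105]
After op 5 [order #5] limit_sell(price=98, qty=3): fills=none; bids=[-] asks=[#5:3@98 #3:3@101 #1:9@103 #4:6@105]
After op 6 [order #6] limit_buy(price=103, qty=5): fills=#6x#5:3@98 #6x#3:2@101; bids=[-] asks=[#3:1@101 #1:9@103 #4:6@105]
After op 7 [order #7] limit_buy(price=101, qty=4): fills=#7x#3:1@101; bids=[#7:3@101] asks=[#1:9@103 #4:6@105]
After op 8 [order #8] limit_sell(price=95, qty=3): fills=#7x#8:3@101; bids=[-] asks=[#1:9@103 #4:6@105]
After op 9 [order #9] limit_sell(price=99, qty=4): fills=none; bids=[-] asks=[#9:4@99 #1:9@103 #4:6@105]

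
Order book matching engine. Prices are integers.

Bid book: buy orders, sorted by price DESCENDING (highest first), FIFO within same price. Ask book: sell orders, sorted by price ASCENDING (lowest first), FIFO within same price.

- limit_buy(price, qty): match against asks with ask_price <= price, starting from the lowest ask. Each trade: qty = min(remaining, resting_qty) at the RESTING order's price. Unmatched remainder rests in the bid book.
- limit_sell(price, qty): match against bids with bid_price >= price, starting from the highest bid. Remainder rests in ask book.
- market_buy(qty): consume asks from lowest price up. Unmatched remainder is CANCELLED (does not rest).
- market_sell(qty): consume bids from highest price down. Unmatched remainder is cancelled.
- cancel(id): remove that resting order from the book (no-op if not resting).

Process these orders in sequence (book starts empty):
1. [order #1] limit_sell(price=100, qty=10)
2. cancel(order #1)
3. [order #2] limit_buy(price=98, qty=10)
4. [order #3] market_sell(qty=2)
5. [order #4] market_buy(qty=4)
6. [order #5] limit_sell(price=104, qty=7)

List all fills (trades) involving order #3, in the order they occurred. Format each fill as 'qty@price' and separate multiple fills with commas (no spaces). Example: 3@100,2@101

After op 1 [order #1] limit_sell(price=100, qty=10): fills=none; bids=[-] asks=[#1:10@100]
After op 2 cancel(order #1): fills=none; bids=[-] asks=[-]
After op 3 [order #2] limit_buy(price=98, qty=10): fills=none; bids=[#2:10@98] asks=[-]
After op 4 [order #3] market_sell(qty=2): fills=#2x#3:2@98; bids=[#2:8@98] asks=[-]
After op 5 [order #4] market_buy(qty=4): fills=none; bids=[#2:8@98] asks=[-]
After op 6 [order #5] limit_sell(price=104, qty=7): fills=none; bids=[#2:8@98] asks=[#5:7@104]

Answer: 2@98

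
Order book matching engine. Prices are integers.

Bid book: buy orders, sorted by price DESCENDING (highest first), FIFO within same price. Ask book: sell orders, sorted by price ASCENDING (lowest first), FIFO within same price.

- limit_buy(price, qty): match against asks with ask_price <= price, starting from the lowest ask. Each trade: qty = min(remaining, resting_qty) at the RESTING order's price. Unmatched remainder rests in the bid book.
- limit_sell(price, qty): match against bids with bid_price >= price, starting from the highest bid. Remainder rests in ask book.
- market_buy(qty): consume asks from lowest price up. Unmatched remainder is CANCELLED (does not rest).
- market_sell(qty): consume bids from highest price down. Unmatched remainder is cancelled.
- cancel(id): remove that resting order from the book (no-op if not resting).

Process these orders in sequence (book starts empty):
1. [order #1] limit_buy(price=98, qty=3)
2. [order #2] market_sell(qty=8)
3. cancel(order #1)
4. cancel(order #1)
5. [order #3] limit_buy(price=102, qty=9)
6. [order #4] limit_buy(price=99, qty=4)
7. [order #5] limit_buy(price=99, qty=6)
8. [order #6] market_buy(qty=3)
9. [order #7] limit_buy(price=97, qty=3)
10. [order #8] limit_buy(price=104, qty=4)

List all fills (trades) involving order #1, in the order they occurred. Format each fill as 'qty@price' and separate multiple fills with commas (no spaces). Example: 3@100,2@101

After op 1 [order #1] limit_buy(price=98, qty=3): fills=none; bids=[#1:3@98] asks=[-]
After op 2 [order #2] market_sell(qty=8): fills=#1x#2:3@98; bids=[-] asks=[-]
After op 3 cancel(order #1): fills=none; bids=[-] asks=[-]
After op 4 cancel(order #1): fills=none; bids=[-] asks=[-]
After op 5 [order #3] limit_buy(price=102, qty=9): fills=none; bids=[#3:9@102] asks=[-]
After op 6 [order #4] limit_buy(price=99, qty=4): fills=none; bids=[#3:9@102 #4:4@99] asks=[-]
After op 7 [order #5] limit_buy(price=99, qty=6): fills=none; bids=[#3:9@102 #4:4@99 #5:6@99] asks=[-]
After op 8 [order #6] market_buy(qty=3): fills=none; bids=[#3:9@102 #4:4@99 #5:6@99] asks=[-]
After op 9 [order #7] limit_buy(price=97, qty=3): fills=none; bids=[#3:9@102 #4:4@99 #5:6@99 #7:3@97] asks=[-]
After op 10 [order #8] limit_buy(price=104, qty=4): fills=none; bids=[#8:4@104 #3:9@102 #4:4@99 #5:6@99 #7:3@97] asks=[-]

Answer: 3@98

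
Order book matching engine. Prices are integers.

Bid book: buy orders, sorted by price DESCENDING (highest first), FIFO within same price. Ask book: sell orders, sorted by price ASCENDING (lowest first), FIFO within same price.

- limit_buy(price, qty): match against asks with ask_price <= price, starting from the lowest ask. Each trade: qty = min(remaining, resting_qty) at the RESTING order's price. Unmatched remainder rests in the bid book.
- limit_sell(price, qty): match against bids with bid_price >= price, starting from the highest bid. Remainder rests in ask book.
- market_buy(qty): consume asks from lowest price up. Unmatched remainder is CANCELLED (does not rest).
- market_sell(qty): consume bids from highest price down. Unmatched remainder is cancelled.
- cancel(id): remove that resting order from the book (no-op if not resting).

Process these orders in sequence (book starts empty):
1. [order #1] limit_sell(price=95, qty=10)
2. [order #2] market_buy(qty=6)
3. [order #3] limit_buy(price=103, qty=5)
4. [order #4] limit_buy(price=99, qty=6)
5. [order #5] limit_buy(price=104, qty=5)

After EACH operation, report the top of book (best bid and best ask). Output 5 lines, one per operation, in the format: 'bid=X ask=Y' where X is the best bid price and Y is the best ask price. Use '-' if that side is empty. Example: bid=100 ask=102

Answer: bid=- ask=95
bid=- ask=95
bid=103 ask=-
bid=103 ask=-
bid=104 ask=-

Derivation:
After op 1 [order #1] limit_sell(price=95, qty=10): fills=none; bids=[-] asks=[#1:10@95]
After op 2 [order #2] market_buy(qty=6): fills=#2x#1:6@95; bids=[-] asks=[#1:4@95]
After op 3 [order #3] limit_buy(price=103, qty=5): fills=#3x#1:4@95; bids=[#3:1@103] asks=[-]
After op 4 [order #4] limit_buy(price=99, qty=6): fills=none; bids=[#3:1@103 #4:6@99] asks=[-]
After op 5 [order #5] limit_buy(price=104, qty=5): fills=none; bids=[#5:5@104 #3:1@103 #4:6@99] asks=[-]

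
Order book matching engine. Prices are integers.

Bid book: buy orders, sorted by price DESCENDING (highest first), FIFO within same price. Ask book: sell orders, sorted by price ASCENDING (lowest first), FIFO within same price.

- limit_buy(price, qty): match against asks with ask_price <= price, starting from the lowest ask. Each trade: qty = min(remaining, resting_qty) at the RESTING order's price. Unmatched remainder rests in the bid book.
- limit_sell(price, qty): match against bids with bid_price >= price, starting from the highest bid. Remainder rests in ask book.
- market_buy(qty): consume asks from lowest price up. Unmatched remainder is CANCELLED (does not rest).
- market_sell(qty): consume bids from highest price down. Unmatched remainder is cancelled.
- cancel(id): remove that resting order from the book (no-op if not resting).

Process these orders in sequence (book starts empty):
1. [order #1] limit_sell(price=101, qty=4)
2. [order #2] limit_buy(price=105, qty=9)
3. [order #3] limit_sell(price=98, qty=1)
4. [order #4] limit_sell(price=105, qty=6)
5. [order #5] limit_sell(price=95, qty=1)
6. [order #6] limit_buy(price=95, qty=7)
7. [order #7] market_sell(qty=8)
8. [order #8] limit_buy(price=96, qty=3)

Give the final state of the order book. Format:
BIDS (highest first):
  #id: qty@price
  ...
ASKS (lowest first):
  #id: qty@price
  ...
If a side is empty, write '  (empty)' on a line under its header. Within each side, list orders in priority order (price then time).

Answer: BIDS (highest first):
  #8: 3@96
ASKS (lowest first):
  #4: 2@105

Derivation:
After op 1 [order #1] limit_sell(price=101, qty=4): fills=none; bids=[-] asks=[#1:4@101]
After op 2 [order #2] limit_buy(price=105, qty=9): fills=#2x#1:4@101; bids=[#2:5@105] asks=[-]
After op 3 [order #3] limit_sell(price=98, qty=1): fills=#2x#3:1@105; bids=[#2:4@105] asks=[-]
After op 4 [order #4] limit_sell(price=105, qty=6): fills=#2x#4:4@105; bids=[-] asks=[#4:2@105]
After op 5 [order #5] limit_sell(price=95, qty=1): fills=none; bids=[-] asks=[#5:1@95 #4:2@105]
After op 6 [order #6] limit_buy(price=95, qty=7): fills=#6x#5:1@95; bids=[#6:6@95] asks=[#4:2@105]
After op 7 [order #7] market_sell(qty=8): fills=#6x#7:6@95; bids=[-] asks=[#4:2@105]
After op 8 [order #8] limit_buy(price=96, qty=3): fills=none; bids=[#8:3@96] asks=[#4:2@105]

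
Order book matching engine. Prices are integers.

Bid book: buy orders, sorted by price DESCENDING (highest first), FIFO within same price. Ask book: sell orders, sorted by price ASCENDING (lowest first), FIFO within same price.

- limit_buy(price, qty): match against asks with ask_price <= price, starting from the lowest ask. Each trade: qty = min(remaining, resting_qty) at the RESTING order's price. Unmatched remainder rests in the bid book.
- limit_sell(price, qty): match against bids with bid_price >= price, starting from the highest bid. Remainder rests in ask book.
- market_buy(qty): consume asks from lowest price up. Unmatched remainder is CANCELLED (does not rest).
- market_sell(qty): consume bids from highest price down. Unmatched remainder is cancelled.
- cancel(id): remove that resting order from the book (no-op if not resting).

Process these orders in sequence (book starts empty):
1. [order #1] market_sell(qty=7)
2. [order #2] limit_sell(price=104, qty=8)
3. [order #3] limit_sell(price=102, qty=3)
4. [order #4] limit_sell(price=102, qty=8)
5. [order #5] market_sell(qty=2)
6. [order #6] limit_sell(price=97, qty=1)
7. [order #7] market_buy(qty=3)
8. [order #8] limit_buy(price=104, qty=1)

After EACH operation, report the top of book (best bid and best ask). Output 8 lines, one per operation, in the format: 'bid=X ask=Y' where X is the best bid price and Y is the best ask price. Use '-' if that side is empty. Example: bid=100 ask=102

Answer: bid=- ask=-
bid=- ask=104
bid=- ask=102
bid=- ask=102
bid=- ask=102
bid=- ask=97
bid=- ask=102
bid=- ask=102

Derivation:
After op 1 [order #1] market_sell(qty=7): fills=none; bids=[-] asks=[-]
After op 2 [order #2] limit_sell(price=104, qty=8): fills=none; bids=[-] asks=[#2:8@104]
After op 3 [order #3] limit_sell(price=102, qty=3): fills=none; bids=[-] asks=[#3:3@102 #2:8@104]
After op 4 [order #4] limit_sell(price=102, qty=8): fills=none; bids=[-] asks=[#3:3@102 #4:8@102 #2:8@104]
After op 5 [order #5] market_sell(qty=2): fills=none; bids=[-] asks=[#3:3@102 #4:8@102 #2:8@104]
After op 6 [order #6] limit_sell(price=97, qty=1): fills=none; bids=[-] asks=[#6:1@97 #3:3@102 #4:8@102 #2:8@104]
After op 7 [order #7] market_buy(qty=3): fills=#7x#6:1@97 #7x#3:2@102; bids=[-] asks=[#3:1@102 #4:8@102 #2:8@104]
After op 8 [order #8] limit_buy(price=104, qty=1): fills=#8x#3:1@102; bids=[-] asks=[#4:8@102 #2:8@104]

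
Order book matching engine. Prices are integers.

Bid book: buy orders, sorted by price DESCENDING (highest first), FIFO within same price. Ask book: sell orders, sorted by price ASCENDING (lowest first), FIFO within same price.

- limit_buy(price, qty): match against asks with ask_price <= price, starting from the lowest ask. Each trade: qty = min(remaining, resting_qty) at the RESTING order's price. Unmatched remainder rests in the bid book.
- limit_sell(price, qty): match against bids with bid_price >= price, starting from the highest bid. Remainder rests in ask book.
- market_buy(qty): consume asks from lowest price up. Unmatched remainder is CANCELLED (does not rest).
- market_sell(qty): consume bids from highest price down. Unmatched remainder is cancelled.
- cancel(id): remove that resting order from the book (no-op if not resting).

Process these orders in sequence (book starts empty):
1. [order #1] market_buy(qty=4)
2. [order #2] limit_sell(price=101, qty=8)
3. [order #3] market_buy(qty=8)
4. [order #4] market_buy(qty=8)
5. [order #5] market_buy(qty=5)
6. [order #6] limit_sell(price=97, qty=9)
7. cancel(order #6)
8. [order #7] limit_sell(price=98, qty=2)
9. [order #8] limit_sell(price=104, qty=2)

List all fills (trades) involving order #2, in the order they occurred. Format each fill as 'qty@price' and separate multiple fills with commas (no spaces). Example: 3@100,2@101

Answer: 8@101

Derivation:
After op 1 [order #1] market_buy(qty=4): fills=none; bids=[-] asks=[-]
After op 2 [order #2] limit_sell(price=101, qty=8): fills=none; bids=[-] asks=[#2:8@101]
After op 3 [order #3] market_buy(qty=8): fills=#3x#2:8@101; bids=[-] asks=[-]
After op 4 [order #4] market_buy(qty=8): fills=none; bids=[-] asks=[-]
After op 5 [order #5] market_buy(qty=5): fills=none; bids=[-] asks=[-]
After op 6 [order #6] limit_sell(price=97, qty=9): fills=none; bids=[-] asks=[#6:9@97]
After op 7 cancel(order #6): fills=none; bids=[-] asks=[-]
After op 8 [order #7] limit_sell(price=98, qty=2): fills=none; bids=[-] asks=[#7:2@98]
After op 9 [order #8] limit_sell(price=104, qty=2): fills=none; bids=[-] asks=[#7:2@98 #8:2@104]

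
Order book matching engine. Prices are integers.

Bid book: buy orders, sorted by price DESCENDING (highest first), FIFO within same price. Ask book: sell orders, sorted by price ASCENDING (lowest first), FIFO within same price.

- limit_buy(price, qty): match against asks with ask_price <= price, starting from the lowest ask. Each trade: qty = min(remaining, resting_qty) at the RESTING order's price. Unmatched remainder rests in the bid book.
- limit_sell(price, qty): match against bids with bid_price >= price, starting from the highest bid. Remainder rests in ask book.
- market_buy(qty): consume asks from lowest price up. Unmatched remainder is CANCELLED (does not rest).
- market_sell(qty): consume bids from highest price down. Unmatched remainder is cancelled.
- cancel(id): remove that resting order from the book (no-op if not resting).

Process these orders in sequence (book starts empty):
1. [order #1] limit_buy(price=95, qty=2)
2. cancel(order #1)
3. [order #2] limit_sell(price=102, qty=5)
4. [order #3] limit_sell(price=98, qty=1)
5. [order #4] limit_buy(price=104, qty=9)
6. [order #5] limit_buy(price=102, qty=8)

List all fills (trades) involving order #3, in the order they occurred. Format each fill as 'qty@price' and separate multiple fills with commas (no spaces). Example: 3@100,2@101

After op 1 [order #1] limit_buy(price=95, qty=2): fills=none; bids=[#1:2@95] asks=[-]
After op 2 cancel(order #1): fills=none; bids=[-] asks=[-]
After op 3 [order #2] limit_sell(price=102, qty=5): fills=none; bids=[-] asks=[#2:5@102]
After op 4 [order #3] limit_sell(price=98, qty=1): fills=none; bids=[-] asks=[#3:1@98 #2:5@102]
After op 5 [order #4] limit_buy(price=104, qty=9): fills=#4x#3:1@98 #4x#2:5@102; bids=[#4:3@104] asks=[-]
After op 6 [order #5] limit_buy(price=102, qty=8): fills=none; bids=[#4:3@104 #5:8@102] asks=[-]

Answer: 1@98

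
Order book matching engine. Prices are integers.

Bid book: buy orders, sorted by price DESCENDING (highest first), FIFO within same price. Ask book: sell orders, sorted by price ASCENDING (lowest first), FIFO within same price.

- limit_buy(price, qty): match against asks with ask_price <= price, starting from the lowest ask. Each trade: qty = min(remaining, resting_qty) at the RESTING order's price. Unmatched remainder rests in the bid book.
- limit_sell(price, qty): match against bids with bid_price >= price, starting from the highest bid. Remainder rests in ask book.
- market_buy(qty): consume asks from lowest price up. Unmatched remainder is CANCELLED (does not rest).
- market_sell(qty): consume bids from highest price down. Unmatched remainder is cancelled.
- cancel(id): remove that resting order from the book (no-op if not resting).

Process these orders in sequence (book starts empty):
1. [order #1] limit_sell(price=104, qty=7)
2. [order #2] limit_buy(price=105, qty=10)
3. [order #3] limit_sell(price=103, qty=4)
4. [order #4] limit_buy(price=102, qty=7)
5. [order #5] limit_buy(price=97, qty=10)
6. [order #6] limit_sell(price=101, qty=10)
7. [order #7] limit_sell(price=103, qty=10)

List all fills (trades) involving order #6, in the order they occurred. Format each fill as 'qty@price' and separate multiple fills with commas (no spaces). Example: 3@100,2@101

After op 1 [order #1] limit_sell(price=104, qty=7): fills=none; bids=[-] asks=[#1:7@104]
After op 2 [order #2] limit_buy(price=105, qty=10): fills=#2x#1:7@104; bids=[#2:3@105] asks=[-]
After op 3 [order #3] limit_sell(price=103, qty=4): fills=#2x#3:3@105; bids=[-] asks=[#3:1@103]
After op 4 [order #4] limit_buy(price=102, qty=7): fills=none; bids=[#4:7@102] asks=[#3:1@103]
After op 5 [order #5] limit_buy(price=97, qty=10): fills=none; bids=[#4:7@102 #5:10@97] asks=[#3:1@103]
After op 6 [order #6] limit_sell(price=101, qty=10): fills=#4x#6:7@102; bids=[#5:10@97] asks=[#6:3@101 #3:1@103]
After op 7 [order #7] limit_sell(price=103, qty=10): fills=none; bids=[#5:10@97] asks=[#6:3@101 #3:1@103 #7:10@103]

Answer: 7@102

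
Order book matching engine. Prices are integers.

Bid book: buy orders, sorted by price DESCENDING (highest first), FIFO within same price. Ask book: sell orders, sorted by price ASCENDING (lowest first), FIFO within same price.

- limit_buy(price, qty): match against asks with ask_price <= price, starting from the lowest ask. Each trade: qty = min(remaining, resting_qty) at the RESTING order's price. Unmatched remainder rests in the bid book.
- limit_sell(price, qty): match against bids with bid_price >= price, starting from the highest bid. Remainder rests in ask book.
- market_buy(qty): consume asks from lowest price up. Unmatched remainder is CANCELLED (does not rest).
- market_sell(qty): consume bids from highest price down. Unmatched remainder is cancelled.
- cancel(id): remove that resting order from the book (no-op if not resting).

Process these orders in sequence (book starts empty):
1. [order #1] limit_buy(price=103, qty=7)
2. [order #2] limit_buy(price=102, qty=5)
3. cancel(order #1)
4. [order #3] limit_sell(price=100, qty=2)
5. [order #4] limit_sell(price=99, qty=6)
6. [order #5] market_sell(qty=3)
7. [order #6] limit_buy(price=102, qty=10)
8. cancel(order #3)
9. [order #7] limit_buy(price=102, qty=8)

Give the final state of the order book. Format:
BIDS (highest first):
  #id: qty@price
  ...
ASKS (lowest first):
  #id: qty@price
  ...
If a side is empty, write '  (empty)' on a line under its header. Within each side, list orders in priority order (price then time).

Answer: BIDS (highest first):
  #6: 7@102
  #7: 8@102
ASKS (lowest first):
  (empty)

Derivation:
After op 1 [order #1] limit_buy(price=103, qty=7): fills=none; bids=[#1:7@103] asks=[-]
After op 2 [order #2] limit_buy(price=102, qty=5): fills=none; bids=[#1:7@103 #2:5@102] asks=[-]
After op 3 cancel(order #1): fills=none; bids=[#2:5@102] asks=[-]
After op 4 [order #3] limit_sell(price=100, qty=2): fills=#2x#3:2@102; bids=[#2:3@102] asks=[-]
After op 5 [order #4] limit_sell(price=99, qty=6): fills=#2x#4:3@102; bids=[-] asks=[#4:3@99]
After op 6 [order #5] market_sell(qty=3): fills=none; bids=[-] asks=[#4:3@99]
After op 7 [order #6] limit_buy(price=102, qty=10): fills=#6x#4:3@99; bids=[#6:7@102] asks=[-]
After op 8 cancel(order #3): fills=none; bids=[#6:7@102] asks=[-]
After op 9 [order #7] limit_buy(price=102, qty=8): fills=none; bids=[#6:7@102 #7:8@102] asks=[-]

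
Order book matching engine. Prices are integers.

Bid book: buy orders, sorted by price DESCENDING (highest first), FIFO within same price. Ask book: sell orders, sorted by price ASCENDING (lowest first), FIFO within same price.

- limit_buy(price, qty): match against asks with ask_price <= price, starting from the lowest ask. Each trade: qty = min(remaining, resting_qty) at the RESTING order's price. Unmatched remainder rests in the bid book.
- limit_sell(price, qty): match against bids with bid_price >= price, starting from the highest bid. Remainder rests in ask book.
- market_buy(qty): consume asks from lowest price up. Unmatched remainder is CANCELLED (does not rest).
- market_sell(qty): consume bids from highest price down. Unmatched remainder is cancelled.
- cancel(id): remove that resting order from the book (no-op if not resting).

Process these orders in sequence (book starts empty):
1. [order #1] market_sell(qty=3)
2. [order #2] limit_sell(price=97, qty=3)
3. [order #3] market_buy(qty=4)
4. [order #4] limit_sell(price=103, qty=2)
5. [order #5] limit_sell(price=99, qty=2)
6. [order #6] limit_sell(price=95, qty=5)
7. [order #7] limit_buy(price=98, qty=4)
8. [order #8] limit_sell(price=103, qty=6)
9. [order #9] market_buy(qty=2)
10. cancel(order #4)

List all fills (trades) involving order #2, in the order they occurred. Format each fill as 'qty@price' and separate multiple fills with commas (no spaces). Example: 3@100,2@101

After op 1 [order #1] market_sell(qty=3): fills=none; bids=[-] asks=[-]
After op 2 [order #2] limit_sell(price=97, qty=3): fills=none; bids=[-] asks=[#2:3@97]
After op 3 [order #3] market_buy(qty=4): fills=#3x#2:3@97; bids=[-] asks=[-]
After op 4 [order #4] limit_sell(price=103, qty=2): fills=none; bids=[-] asks=[#4:2@103]
After op 5 [order #5] limit_sell(price=99, qty=2): fills=none; bids=[-] asks=[#5:2@99 #4:2@103]
After op 6 [order #6] limit_sell(price=95, qty=5): fills=none; bids=[-] asks=[#6:5@95 #5:2@99 #4:2@103]
After op 7 [order #7] limit_buy(price=98, qty=4): fills=#7x#6:4@95; bids=[-] asks=[#6:1@95 #5:2@99 #4:2@103]
After op 8 [order #8] limit_sell(price=103, qty=6): fills=none; bids=[-] asks=[#6:1@95 #5:2@99 #4:2@103 #8:6@103]
After op 9 [order #9] market_buy(qty=2): fills=#9x#6:1@95 #9x#5:1@99; bids=[-] asks=[#5:1@99 #4:2@103 #8:6@103]
After op 10 cancel(order #4): fills=none; bids=[-] asks=[#5:1@99 #8:6@103]

Answer: 3@97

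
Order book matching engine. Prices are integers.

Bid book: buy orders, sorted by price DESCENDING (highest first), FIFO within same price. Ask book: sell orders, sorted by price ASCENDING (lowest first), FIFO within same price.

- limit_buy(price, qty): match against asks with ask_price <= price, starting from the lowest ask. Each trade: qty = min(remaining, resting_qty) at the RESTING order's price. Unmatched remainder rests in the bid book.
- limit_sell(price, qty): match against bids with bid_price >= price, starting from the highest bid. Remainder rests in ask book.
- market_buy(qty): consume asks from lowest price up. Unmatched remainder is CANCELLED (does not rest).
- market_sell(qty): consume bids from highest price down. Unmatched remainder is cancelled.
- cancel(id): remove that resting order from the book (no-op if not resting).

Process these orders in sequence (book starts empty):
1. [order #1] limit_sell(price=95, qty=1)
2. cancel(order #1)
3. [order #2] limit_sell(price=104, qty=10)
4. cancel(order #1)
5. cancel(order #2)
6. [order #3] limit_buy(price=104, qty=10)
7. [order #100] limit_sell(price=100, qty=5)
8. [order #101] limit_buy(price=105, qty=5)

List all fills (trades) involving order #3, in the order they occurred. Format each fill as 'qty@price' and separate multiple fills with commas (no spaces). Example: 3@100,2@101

After op 1 [order #1] limit_sell(price=95, qty=1): fills=none; bids=[-] asks=[#1:1@95]
After op 2 cancel(order #1): fills=none; bids=[-] asks=[-]
After op 3 [order #2] limit_sell(price=104, qty=10): fills=none; bids=[-] asks=[#2:10@104]
After op 4 cancel(order #1): fills=none; bids=[-] asks=[#2:10@104]
After op 5 cancel(order #2): fills=none; bids=[-] asks=[-]
After op 6 [order #3] limit_buy(price=104, qty=10): fills=none; bids=[#3:10@104] asks=[-]
After op 7 [order #100] limit_sell(price=100, qty=5): fills=#3x#100:5@104; bids=[#3:5@104] asks=[-]
After op 8 [order #101] limit_buy(price=105, qty=5): fills=none; bids=[#101:5@105 #3:5@104] asks=[-]

Answer: 5@104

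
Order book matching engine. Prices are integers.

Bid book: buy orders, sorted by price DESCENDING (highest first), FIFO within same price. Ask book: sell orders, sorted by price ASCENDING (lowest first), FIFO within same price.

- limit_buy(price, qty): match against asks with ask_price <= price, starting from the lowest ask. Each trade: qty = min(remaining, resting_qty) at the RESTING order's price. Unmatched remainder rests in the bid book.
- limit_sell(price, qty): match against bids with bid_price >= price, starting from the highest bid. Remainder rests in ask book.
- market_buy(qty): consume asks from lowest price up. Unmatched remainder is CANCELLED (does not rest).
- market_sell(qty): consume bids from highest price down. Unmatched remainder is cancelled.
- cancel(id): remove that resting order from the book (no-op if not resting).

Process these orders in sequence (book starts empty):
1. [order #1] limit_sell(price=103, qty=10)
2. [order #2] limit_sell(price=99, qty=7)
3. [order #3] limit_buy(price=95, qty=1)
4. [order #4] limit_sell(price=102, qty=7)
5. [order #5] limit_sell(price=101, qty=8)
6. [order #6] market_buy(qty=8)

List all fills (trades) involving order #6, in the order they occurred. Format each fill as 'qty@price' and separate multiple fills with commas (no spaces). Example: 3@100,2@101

After op 1 [order #1] limit_sell(price=103, qty=10): fills=none; bids=[-] asks=[#1:10@103]
After op 2 [order #2] limit_sell(price=99, qty=7): fills=none; bids=[-] asks=[#2:7@99 #1:10@103]
After op 3 [order #3] limit_buy(price=95, qty=1): fills=none; bids=[#3:1@95] asks=[#2:7@99 #1:10@103]
After op 4 [order #4] limit_sell(price=102, qty=7): fills=none; bids=[#3:1@95] asks=[#2:7@99 #4:7@102 #1:10@103]
After op 5 [order #5] limit_sell(price=101, qty=8): fills=none; bids=[#3:1@95] asks=[#2:7@99 #5:8@101 #4:7@102 #1:10@103]
After op 6 [order #6] market_buy(qty=8): fills=#6x#2:7@99 #6x#5:1@101; bids=[#3:1@95] asks=[#5:7@101 #4:7@102 #1:10@103]

Answer: 7@99,1@101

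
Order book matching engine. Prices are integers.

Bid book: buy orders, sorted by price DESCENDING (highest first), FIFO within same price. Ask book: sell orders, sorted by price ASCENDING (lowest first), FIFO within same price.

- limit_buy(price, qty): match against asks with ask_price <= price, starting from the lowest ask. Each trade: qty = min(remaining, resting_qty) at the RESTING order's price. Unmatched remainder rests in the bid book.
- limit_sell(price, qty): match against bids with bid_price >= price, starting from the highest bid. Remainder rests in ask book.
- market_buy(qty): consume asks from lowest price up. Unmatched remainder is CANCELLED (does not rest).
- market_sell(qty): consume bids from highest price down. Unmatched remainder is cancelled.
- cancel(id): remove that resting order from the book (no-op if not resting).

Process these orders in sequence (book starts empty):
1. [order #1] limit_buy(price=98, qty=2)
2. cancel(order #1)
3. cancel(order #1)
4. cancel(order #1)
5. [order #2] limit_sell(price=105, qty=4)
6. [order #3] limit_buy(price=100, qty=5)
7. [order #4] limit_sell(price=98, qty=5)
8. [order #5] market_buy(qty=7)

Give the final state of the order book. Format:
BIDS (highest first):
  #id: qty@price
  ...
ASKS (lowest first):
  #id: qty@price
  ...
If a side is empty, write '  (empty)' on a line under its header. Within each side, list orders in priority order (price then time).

After op 1 [order #1] limit_buy(price=98, qty=2): fills=none; bids=[#1:2@98] asks=[-]
After op 2 cancel(order #1): fills=none; bids=[-] asks=[-]
After op 3 cancel(order #1): fills=none; bids=[-] asks=[-]
After op 4 cancel(order #1): fills=none; bids=[-] asks=[-]
After op 5 [order #2] limit_sell(price=105, qty=4): fills=none; bids=[-] asks=[#2:4@105]
After op 6 [order #3] limit_buy(price=100, qty=5): fills=none; bids=[#3:5@100] asks=[#2:4@105]
After op 7 [order #4] limit_sell(price=98, qty=5): fills=#3x#4:5@100; bids=[-] asks=[#2:4@105]
After op 8 [order #5] market_buy(qty=7): fills=#5x#2:4@105; bids=[-] asks=[-]

Answer: BIDS (highest first):
  (empty)
ASKS (lowest first):
  (empty)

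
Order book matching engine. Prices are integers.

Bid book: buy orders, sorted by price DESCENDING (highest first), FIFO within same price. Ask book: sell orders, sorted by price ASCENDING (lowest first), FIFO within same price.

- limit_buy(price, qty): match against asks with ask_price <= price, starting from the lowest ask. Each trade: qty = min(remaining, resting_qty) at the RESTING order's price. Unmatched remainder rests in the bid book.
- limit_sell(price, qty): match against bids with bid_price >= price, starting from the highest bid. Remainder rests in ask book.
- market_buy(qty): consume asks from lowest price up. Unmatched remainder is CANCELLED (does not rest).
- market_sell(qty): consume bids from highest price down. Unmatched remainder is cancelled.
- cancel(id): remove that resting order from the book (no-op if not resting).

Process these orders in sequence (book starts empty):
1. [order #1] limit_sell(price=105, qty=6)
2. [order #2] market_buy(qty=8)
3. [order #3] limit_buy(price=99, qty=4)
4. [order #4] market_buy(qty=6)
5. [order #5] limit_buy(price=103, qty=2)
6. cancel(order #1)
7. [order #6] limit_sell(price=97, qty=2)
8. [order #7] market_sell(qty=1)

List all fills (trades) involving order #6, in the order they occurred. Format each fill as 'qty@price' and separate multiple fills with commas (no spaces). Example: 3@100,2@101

Answer: 2@103

Derivation:
After op 1 [order #1] limit_sell(price=105, qty=6): fills=none; bids=[-] asks=[#1:6@105]
After op 2 [order #2] market_buy(qty=8): fills=#2x#1:6@105; bids=[-] asks=[-]
After op 3 [order #3] limit_buy(price=99, qty=4): fills=none; bids=[#3:4@99] asks=[-]
After op 4 [order #4] market_buy(qty=6): fills=none; bids=[#3:4@99] asks=[-]
After op 5 [order #5] limit_buy(price=103, qty=2): fills=none; bids=[#5:2@103 #3:4@99] asks=[-]
After op 6 cancel(order #1): fills=none; bids=[#5:2@103 #3:4@99] asks=[-]
After op 7 [order #6] limit_sell(price=97, qty=2): fills=#5x#6:2@103; bids=[#3:4@99] asks=[-]
After op 8 [order #7] market_sell(qty=1): fills=#3x#7:1@99; bids=[#3:3@99] asks=[-]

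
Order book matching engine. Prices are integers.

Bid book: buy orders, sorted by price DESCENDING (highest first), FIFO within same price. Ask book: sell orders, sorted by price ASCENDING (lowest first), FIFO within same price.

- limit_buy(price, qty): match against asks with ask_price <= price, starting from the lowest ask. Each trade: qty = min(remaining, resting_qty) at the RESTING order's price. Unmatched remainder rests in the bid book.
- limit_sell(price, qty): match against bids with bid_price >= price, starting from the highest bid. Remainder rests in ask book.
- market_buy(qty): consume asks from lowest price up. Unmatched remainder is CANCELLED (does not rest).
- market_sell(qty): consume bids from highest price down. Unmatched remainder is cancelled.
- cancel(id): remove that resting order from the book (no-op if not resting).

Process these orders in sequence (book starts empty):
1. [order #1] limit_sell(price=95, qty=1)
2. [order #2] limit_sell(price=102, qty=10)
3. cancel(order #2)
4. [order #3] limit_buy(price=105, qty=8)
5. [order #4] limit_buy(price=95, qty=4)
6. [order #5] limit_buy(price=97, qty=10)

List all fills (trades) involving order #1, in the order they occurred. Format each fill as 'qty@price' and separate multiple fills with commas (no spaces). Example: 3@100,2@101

After op 1 [order #1] limit_sell(price=95, qty=1): fills=none; bids=[-] asks=[#1:1@95]
After op 2 [order #2] limit_sell(price=102, qty=10): fills=none; bids=[-] asks=[#1:1@95 #2:10@102]
After op 3 cancel(order #2): fills=none; bids=[-] asks=[#1:1@95]
After op 4 [order #3] limit_buy(price=105, qty=8): fills=#3x#1:1@95; bids=[#3:7@105] asks=[-]
After op 5 [order #4] limit_buy(price=95, qty=4): fills=none; bids=[#3:7@105 #4:4@95] asks=[-]
After op 6 [order #5] limit_buy(price=97, qty=10): fills=none; bids=[#3:7@105 #5:10@97 #4:4@95] asks=[-]

Answer: 1@95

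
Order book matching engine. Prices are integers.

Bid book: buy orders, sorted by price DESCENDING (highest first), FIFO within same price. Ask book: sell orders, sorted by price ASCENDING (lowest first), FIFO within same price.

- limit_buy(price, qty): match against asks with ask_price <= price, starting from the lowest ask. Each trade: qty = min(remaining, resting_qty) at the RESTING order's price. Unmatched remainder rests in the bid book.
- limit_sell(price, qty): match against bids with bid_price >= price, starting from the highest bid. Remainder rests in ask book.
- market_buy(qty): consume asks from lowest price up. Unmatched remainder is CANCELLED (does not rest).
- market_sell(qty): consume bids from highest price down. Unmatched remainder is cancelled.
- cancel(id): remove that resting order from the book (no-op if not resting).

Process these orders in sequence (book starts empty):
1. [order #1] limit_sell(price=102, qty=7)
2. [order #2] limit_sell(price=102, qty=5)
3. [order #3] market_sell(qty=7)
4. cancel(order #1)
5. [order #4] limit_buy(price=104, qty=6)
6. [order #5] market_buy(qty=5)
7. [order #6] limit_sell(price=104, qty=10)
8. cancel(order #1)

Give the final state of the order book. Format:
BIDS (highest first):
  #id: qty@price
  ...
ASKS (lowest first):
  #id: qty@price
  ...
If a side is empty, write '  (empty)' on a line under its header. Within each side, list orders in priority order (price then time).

After op 1 [order #1] limit_sell(price=102, qty=7): fills=none; bids=[-] asks=[#1:7@102]
After op 2 [order #2] limit_sell(price=102, qty=5): fills=none; bids=[-] asks=[#1:7@102 #2:5@102]
After op 3 [order #3] market_sell(qty=7): fills=none; bids=[-] asks=[#1:7@102 #2:5@102]
After op 4 cancel(order #1): fills=none; bids=[-] asks=[#2:5@102]
After op 5 [order #4] limit_buy(price=104, qty=6): fills=#4x#2:5@102; bids=[#4:1@104] asks=[-]
After op 6 [order #5] market_buy(qty=5): fills=none; bids=[#4:1@104] asks=[-]
After op 7 [order #6] limit_sell(price=104, qty=10): fills=#4x#6:1@104; bids=[-] asks=[#6:9@104]
After op 8 cancel(order #1): fills=none; bids=[-] asks=[#6:9@104]

Answer: BIDS (highest first):
  (empty)
ASKS (lowest first):
  #6: 9@104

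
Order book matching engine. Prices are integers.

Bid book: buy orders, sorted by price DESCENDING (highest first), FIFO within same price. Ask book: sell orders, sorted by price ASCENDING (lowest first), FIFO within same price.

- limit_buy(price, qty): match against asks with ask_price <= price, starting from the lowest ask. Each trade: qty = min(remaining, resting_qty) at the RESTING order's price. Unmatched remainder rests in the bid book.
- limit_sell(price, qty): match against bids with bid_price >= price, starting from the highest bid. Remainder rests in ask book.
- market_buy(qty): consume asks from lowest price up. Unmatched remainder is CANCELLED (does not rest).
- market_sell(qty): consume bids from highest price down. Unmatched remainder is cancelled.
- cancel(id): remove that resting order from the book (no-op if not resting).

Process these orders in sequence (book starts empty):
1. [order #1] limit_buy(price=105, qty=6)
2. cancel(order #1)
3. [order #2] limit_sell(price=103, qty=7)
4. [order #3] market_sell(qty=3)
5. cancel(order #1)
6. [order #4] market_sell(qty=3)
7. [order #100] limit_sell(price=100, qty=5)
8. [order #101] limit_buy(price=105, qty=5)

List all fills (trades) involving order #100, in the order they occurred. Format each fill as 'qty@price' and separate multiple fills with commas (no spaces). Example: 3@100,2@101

After op 1 [order #1] limit_buy(price=105, qty=6): fills=none; bids=[#1:6@105] asks=[-]
After op 2 cancel(order #1): fills=none; bids=[-] asks=[-]
After op 3 [order #2] limit_sell(price=103, qty=7): fills=none; bids=[-] asks=[#2:7@103]
After op 4 [order #3] market_sell(qty=3): fills=none; bids=[-] asks=[#2:7@103]
After op 5 cancel(order #1): fills=none; bids=[-] asks=[#2:7@103]
After op 6 [order #4] market_sell(qty=3): fills=none; bids=[-] asks=[#2:7@103]
After op 7 [order #100] limit_sell(price=100, qty=5): fills=none; bids=[-] asks=[#100:5@100 #2:7@103]
After op 8 [order #101] limit_buy(price=105, qty=5): fills=#101x#100:5@100; bids=[-] asks=[#2:7@103]

Answer: 5@100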